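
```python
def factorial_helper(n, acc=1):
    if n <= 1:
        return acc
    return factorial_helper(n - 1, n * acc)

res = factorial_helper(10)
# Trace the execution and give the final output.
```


factorial_helper(10, 1)
= factorial_helper(9, 10 * 1) = factorial_helper(9, 10)
= factorial_helper(8, 9 * 10) = factorial_helper(8, 90)
= factorial_helper(7, 8 * 90) = factorial_helper(7, 720)
= factorial_helper(6, 7 * 720) = factorial_helper(6, 5040)
= factorial_helper(5, 6 * 5040) = factorial_helper(5, 30240)
= factorial_helper(4, 5 * 30240) = factorial_helper(4, 151200)
= factorial_helper(3, 4 * 151200) = factorial_helper(3, 604800)
= factorial_helper(2, 3 * 604800) = factorial_helper(2, 1814400)
= factorial_helper(1, 2 * 1814400) = factorial_helper(1, 3628800)
n <= 1, return acc = 3628800


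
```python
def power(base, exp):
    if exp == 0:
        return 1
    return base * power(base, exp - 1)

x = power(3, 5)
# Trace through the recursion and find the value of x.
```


power(3, 5)
= 3 * power(3, 4)
= 3 * 3 * power(3, 3)
= 3 * 3 * 3 * power(3, 2)
= 3 * 3 * 3 * 3 * power(3, 1)
= 3 * 3 * 3 * 3 * 3 * power(3, 0)
= 3 * 3 * 3 * 3 * 3 * 1
= 243


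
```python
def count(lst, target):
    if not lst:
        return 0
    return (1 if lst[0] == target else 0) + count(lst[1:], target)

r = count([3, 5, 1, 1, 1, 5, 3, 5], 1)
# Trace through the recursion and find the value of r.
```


count([3, 5, 1, 1, 1, 5, 3, 5], 1)
lst[0]=3 != 1: 0 + count([5, 1, 1, 1, 5, 3, 5], 1)
lst[0]=5 != 1: 0 + count([1, 1, 1, 5, 3, 5], 1)
lst[0]=1 == 1: 1 + count([1, 1, 5, 3, 5], 1)
lst[0]=1 == 1: 1 + count([1, 5, 3, 5], 1)
lst[0]=1 == 1: 1 + count([5, 3, 5], 1)
lst[0]=5 != 1: 0 + count([3, 5], 1)
lst[0]=3 != 1: 0 + count([5], 1)
lst[0]=5 != 1: 0 + count([], 1)
= 3


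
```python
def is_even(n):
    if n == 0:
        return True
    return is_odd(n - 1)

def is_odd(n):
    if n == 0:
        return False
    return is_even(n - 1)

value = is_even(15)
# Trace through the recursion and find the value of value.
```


is_even(15)
= is_odd(14)
= is_even(13)
= is_odd(12)
= is_even(11)
= is_odd(10)
= is_even(9)
= is_odd(8)
= is_even(7)
= is_odd(6)
= is_even(5)
= is_odd(4)
= is_even(3)
= is_odd(2)
= is_even(1)
= is_odd(0)
n == 0: return False
= False


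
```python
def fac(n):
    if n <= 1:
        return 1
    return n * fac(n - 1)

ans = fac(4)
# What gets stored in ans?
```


fac(4)
= 4 * fac(3)
= 4 * 3 * fac(2)
= 4 * 3 * 2 * fac(1)
= 4 * 3 * 2 * 1
= 24


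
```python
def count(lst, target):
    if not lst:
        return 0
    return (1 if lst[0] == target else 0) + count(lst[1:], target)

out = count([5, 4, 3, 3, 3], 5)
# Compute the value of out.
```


count([5, 4, 3, 3, 3], 5)
lst[0]=5 == 5: 1 + count([4, 3, 3, 3], 5)
lst[0]=4 != 5: 0 + count([3, 3, 3], 5)
lst[0]=3 != 5: 0 + count([3, 3], 5)
lst[0]=3 != 5: 0 + count([3], 5)
lst[0]=3 != 5: 0 + count([], 5)
= 1


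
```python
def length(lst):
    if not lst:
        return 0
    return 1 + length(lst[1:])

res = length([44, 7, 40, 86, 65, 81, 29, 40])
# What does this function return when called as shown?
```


length([44, 7, 40, 86, 65, 81, 29, 40])
= 1 + length([7, 40, 86, 65, 81, 29, 40])
= 1 + 1 + length([40, 86, 65, 81, 29, 40])
= 1 + 1 + 1 + length([86, 65, 81, 29, 40])
= 1 + 1 + 1 + 1 + length([65, 81, 29, 40])
= 1 + 1 + 1 + 1 + 1 + length([81, 29, 40])
= 1 + 1 + 1 + 1 + 1 + 1 + length([29, 40])
= 1 + 1 + 1 + 1 + 1 + 1 + 1 + length([40])
= 1 + 1 + 1 + 1 + 1 + 1 + 1 + 1 + length([])
= 1 + 1 + 1 + 1 + 1 + 1 + 1 + 1 + 0
= 8


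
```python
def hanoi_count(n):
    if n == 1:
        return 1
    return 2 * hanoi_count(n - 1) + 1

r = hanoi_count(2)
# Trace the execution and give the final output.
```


hanoi_count(2)
= 2 * hanoi_count(1) + 1
Now compute bottom-up:
hanoi_count(1) = 1
hanoi_count(2) = 2 * 1 + 1 = 3
= 3


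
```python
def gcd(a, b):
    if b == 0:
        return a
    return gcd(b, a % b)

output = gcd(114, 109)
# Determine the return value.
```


gcd(114, 109)
= gcd(109, 114 % 109) = gcd(109, 5)
= gcd(5, 109 % 5) = gcd(5, 4)
= gcd(4, 5 % 4) = gcd(4, 1)
= gcd(1, 4 % 1) = gcd(1, 0)
b == 0, return a = 1


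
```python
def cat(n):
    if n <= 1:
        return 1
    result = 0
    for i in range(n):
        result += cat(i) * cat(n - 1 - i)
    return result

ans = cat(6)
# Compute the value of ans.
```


cat(6)
= sum of cat(i) * cat(6-1-i) for i in 0..5
First compute sub-values bottom-up:
  cat(0) = 1, cat(1) = 1
  cat(2) = 1*1 + 1*1 = 2
  cat(3) = 1*2 + 1*1 + 2*1 = 5
  cat(4) = 1*5 + 1*2 + 2*1 + 5*1 = 14
  cat(5) = 1*14 + 1*5 + 2*2 + 5*1 + 14*1 = 42
Now cat(6):
  cat(0)*cat(5) = 1*42 = 42
  cat(1)*cat(4) = 1*14 = 14
  cat(2)*cat(3) = 2*5 = 10
  cat(3)*cat(2) = 5*2 = 10
  cat(4)*cat(1) = 14*1 = 14
  cat(5)*cat(0) = 42*1 = 42
= 42 + 14 + 10 + 10 + 14 + 42
= 132


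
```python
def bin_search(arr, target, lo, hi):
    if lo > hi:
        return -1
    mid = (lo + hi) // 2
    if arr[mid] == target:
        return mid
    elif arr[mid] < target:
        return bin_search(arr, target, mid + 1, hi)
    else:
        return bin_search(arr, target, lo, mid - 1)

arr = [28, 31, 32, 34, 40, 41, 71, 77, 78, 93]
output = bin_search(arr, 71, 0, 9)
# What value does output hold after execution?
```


bin_search(arr, 71, 0, 9)
lo=0, hi=9, mid=4, arr[mid]=40
40 < 71, search right half
lo=5, hi=9, mid=7, arr[mid]=77
77 > 71, search left half
lo=5, hi=6, mid=5, arr[mid]=41
41 < 71, search right half
lo=6, hi=6, mid=6, arr[mid]=71
arr[6] == 71, found at index 6
= 6


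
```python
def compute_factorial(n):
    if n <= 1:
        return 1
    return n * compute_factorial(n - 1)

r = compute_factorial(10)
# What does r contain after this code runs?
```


compute_factorial(10)
= 10 * compute_factorial(9)
= 10 * 9 * compute_factorial(8)
= 10 * 9 * 8 * compute_factorial(7)
= 10 * 9 * 8 * 7 * compute_factorial(6)
= 10 * 9 * 8 * 7 * 6 * compute_factorial(5)
= 10 * 9 * 8 * 7 * 6 * 5 * compute_factorial(4)
= 10 * 9 * 8 * 7 * 6 * 5 * 4 * compute_factorial(3)
= 10 * 9 * 8 * 7 * 6 * 5 * 4 * 3 * compute_factorial(2)
= 10 * 9 * 8 * 7 * 6 * 5 * 4 * 3 * 2 * compute_factorial(1)
= 10 * 9 * 8 * 7 * 6 * 5 * 4 * 3 * 2 * 1
= 3628800


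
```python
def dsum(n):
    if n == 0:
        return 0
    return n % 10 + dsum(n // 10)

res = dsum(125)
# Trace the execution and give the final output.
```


dsum(125)
= 5 + dsum(12)
= 5 + 2 + dsum(1)
= 5 + 2 + 1 + dsum(0)
= 5 + 2 + 1 + 0
= 8


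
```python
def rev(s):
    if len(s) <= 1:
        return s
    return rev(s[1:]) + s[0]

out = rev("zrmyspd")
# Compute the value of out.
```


rev("zrmyspd")
= rev("rmyspd") + "z"
= rev("myspd") + "r" + "z"
= rev("yspd") + "m" + "r" + "z"
= rev("spd") + "y" + "m" + "r" + "z"
= rev("pd") + "s" + "y" + "m" + "r" + "z"
= rev("d") + "p" + "s" + "y" + "m" + "r" + "z"
= "d" + "p" + "s" + "y" + "m" + "r" + "z"
= "dpsymrz"


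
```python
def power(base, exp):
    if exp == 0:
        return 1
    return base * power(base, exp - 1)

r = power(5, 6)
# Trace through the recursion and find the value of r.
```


power(5, 6)
= 5 * power(5, 5)
= 5 * 5 * power(5, 4)
= 5 * 5 * 5 * power(5, 3)
= 5 * 5 * 5 * 5 * power(5, 2)
= 5 * 5 * 5 * 5 * 5 * power(5, 1)
= 5 * 5 * 5 * 5 * 5 * 5 * power(5, 0)
= 5 * 5 * 5 * 5 * 5 * 5 * 1
= 15625


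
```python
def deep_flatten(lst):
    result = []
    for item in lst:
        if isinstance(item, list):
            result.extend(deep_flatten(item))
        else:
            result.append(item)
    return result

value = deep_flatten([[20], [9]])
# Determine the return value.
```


deep_flatten([[20], [9]])
Processing each element:
  [20] is a list -> deep_flatten recursively -> [20]
  [9] is a list -> deep_flatten recursively -> [9]
= [20, 9]


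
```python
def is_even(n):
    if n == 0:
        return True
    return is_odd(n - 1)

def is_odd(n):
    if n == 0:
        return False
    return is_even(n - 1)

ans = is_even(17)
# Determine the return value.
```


is_even(17)
= is_odd(16)
= is_even(15)
= is_odd(14)
= is_even(13)
= is_odd(12)
= is_even(11)
= is_odd(10)
= is_even(9)
= is_odd(8)
= is_even(7)
= is_odd(6)
= is_even(5)
= is_odd(4)
= is_even(3)
= is_odd(2)
= is_even(1)
= is_odd(0)
n == 0: return False
= False


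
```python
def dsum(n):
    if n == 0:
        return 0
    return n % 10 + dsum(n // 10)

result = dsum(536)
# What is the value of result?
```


dsum(536)
= 6 + dsum(53)
= 6 + 3 + dsum(5)
= 6 + 3 + 5 + dsum(0)
= 6 + 3 + 5 + 0
= 14


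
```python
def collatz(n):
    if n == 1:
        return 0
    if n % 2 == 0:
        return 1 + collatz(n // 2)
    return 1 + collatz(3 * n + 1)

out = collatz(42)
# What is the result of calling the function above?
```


collatz(42)
42 is even -> collatz(21)
21 is odd -> 3*21+1 = 64 -> collatz(64)
64 is even -> collatz(32)
32 is even -> collatz(16)
16 is even -> collatz(8)
8 is even -> collatz(4)
4 is even -> collatz(2)
2 is even -> collatz(1)
Reached 1 after 8 steps
= 8


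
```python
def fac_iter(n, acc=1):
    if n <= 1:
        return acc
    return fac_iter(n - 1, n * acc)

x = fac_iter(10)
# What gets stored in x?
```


fac_iter(10, 1)
= fac_iter(9, 10 * 1) = fac_iter(9, 10)
= fac_iter(8, 9 * 10) = fac_iter(8, 90)
= fac_iter(7, 8 * 90) = fac_iter(7, 720)
= fac_iter(6, 7 * 720) = fac_iter(6, 5040)
= fac_iter(5, 6 * 5040) = fac_iter(5, 30240)
= fac_iter(4, 5 * 30240) = fac_iter(4, 151200)
= fac_iter(3, 4 * 151200) = fac_iter(3, 604800)
= fac_iter(2, 3 * 604800) = fac_iter(2, 1814400)
= fac_iter(1, 2 * 1814400) = fac_iter(1, 3628800)
n <= 1, return acc = 3628800


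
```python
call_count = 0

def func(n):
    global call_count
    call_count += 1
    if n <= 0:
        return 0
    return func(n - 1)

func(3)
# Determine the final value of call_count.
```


func(3) calls func(2) calls ... calls func(0)
Total calls: 3 + 1 (for base case) = 4


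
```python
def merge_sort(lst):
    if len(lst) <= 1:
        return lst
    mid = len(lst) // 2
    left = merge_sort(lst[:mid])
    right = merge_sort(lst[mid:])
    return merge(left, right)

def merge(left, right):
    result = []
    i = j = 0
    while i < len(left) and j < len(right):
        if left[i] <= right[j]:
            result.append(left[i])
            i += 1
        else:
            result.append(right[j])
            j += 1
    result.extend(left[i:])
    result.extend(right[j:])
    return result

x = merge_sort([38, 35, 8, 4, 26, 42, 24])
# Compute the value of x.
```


merge_sort([38, 35, 8, 4, 26, 42, 24])
Split into [38, 35, 8] and [4, 26, 42, 24]
Left sorted: [8, 35, 38]
Right sorted: [4, 24, 26, 42]
Merge [8, 35, 38] and [4, 24, 26, 42]
= [4, 8, 24, 26, 35, 38, 42]


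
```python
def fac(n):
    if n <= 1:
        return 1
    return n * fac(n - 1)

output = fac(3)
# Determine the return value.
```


fac(3)
= 3 * fac(2)
= 3 * 2 * fac(1)
= 3 * 2 * 1
= 6


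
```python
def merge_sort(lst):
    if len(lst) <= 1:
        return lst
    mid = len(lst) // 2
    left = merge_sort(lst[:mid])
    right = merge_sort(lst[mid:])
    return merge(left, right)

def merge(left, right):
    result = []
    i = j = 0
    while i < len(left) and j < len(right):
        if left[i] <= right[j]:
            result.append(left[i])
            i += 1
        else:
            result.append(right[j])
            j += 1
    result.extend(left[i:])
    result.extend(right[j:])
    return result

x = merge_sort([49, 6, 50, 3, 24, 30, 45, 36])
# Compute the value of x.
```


merge_sort([49, 6, 50, 3, 24, 30, 45, 36])
Split into [49, 6, 50, 3] and [24, 30, 45, 36]
Left sorted: [3, 6, 49, 50]
Right sorted: [24, 30, 36, 45]
Merge [3, 6, 49, 50] and [24, 30, 36, 45]
= [3, 6, 24, 30, 36, 45, 49, 50]


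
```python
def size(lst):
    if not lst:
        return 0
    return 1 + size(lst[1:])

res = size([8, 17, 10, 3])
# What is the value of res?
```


size([8, 17, 10, 3])
= 1 + size([17, 10, 3])
= 1 + 1 + size([10, 3])
= 1 + 1 + 1 + size([3])
= 1 + 1 + 1 + 1 + size([])
= 1 + 1 + 1 + 1 + 0
= 4


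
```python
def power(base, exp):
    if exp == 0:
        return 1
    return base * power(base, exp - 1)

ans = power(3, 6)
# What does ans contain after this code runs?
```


power(3, 6)
= 3 * power(3, 5)
= 3 * 3 * power(3, 4)
= 3 * 3 * 3 * power(3, 3)
= 3 * 3 * 3 * 3 * power(3, 2)
= 3 * 3 * 3 * 3 * 3 * power(3, 1)
= 3 * 3 * 3 * 3 * 3 * 3 * power(3, 0)
= 3 * 3 * 3 * 3 * 3 * 3 * 1
= 729


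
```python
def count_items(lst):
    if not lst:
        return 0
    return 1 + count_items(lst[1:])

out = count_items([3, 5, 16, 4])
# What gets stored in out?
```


count_items([3, 5, 16, 4])
= 1 + count_items([5, 16, 4])
= 1 + 1 + count_items([16, 4])
= 1 + 1 + 1 + count_items([4])
= 1 + 1 + 1 + 1 + count_items([])
= 1 + 1 + 1 + 1 + 0
= 4


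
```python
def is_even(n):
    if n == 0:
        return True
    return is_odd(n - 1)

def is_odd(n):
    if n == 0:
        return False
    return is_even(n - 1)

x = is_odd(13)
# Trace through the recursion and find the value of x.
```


is_odd(13)
= is_even(12)
= is_odd(11)
= is_even(10)
= is_odd(9)
= is_even(8)
= is_odd(7)
= is_even(6)
= is_odd(5)
= is_even(4)
= is_odd(3)
= is_even(2)
= is_odd(1)
= is_even(0)
n == 0: return True
= True


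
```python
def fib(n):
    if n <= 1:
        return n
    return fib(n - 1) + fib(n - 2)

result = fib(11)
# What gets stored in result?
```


fib(11)
= fib(10) + fib(9)
= (fib(9) + fib(8)) + fib(9)
Computing bottom-up: fib(0)=0, fib(1)=1, fib(2)=1, fib(3)=2, fib(4)=3, fib(5)=5, fib(6)=8, fib(7)=13, fib(8)=21, fib(9)=34, fib(10)=55, fib(11)=89
= 89


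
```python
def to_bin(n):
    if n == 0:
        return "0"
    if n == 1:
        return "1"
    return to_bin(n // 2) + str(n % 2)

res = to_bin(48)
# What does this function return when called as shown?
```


to_bin(48)
= to_bin(24) + "0"
= to_bin(12) + "0" + "0"
= to_bin(6) + "0" + "0" + "0"
= to_bin(3) + "0" + "0" + "0" + "0"
= to_bin(1) + "1" + "0" + "0" + "0" + "0"
= "1" + "1" + "0" + "0" + "0" + "0"
= "110000"


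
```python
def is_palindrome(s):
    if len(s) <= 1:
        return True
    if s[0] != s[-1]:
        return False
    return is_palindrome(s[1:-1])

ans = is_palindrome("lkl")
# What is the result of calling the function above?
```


is_palindrome("lkl")
"lkl": s[0]='l' == s[-1]='l' -> is_palindrome("k")
"k": len <= 1 -> True
= True


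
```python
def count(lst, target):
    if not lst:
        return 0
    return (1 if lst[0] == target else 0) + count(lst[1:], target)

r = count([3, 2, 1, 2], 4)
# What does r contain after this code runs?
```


count([3, 2, 1, 2], 4)
lst[0]=3 != 4: 0 + count([2, 1, 2], 4)
lst[0]=2 != 4: 0 + count([1, 2], 4)
lst[0]=1 != 4: 0 + count([2], 4)
lst[0]=2 != 4: 0 + count([], 4)
= 0


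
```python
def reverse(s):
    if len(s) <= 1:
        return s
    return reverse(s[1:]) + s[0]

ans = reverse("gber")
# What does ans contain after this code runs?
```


reverse("gber")
= reverse("ber") + "g"
= reverse("er") + "b" + "g"
= reverse("r") + "e" + "b" + "g"
= "r" + "e" + "b" + "g"
= "rebg"


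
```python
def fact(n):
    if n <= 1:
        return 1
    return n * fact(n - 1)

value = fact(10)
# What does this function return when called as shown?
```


fact(10)
= 10 * fact(9)
= 10 * 9 * fact(8)
= 10 * 9 * 8 * fact(7)
= 10 * 9 * 8 * 7 * fact(6)
= 10 * 9 * 8 * 7 * 6 * fact(5)
= 10 * 9 * 8 * 7 * 6 * 5 * fact(4)
= 10 * 9 * 8 * 7 * 6 * 5 * 4 * fact(3)
= 10 * 9 * 8 * 7 * 6 * 5 * 4 * 3 * fact(2)
= 10 * 9 * 8 * 7 * 6 * 5 * 4 * 3 * 2 * fact(1)
= 10 * 9 * 8 * 7 * 6 * 5 * 4 * 3 * 2 * 1
= 3628800


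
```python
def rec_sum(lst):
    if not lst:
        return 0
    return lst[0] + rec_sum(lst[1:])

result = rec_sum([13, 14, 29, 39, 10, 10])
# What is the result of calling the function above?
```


rec_sum([13, 14, 29, 39, 10, 10])
= 13 + rec_sum([14, 29, 39, 10, 10])
= 13 + 14 + rec_sum([29, 39, 10, 10])
= 13 + 14 + 29 + rec_sum([39, 10, 10])
= 13 + 14 + 29 + 39 + rec_sum([10, 10])
= 13 + 14 + 29 + 39 + 10 + rec_sum([10])
= 13 + 14 + 29 + 39 + 10 + 10 + rec_sum([])
= 13 + 14 + 29 + 39 + 10 + 10 + 0
= 115


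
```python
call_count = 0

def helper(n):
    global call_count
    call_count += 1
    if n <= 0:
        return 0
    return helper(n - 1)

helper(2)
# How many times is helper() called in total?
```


helper(2) calls helper(1) calls ... calls helper(0)
Total calls: 2 + 1 (for base case) = 3


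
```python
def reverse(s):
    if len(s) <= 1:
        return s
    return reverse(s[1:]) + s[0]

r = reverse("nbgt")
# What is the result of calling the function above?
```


reverse("nbgt")
= reverse("bgt") + "n"
= reverse("gt") + "b" + "n"
= reverse("t") + "g" + "b" + "n"
= "t" + "g" + "b" + "n"
= "tgbn"


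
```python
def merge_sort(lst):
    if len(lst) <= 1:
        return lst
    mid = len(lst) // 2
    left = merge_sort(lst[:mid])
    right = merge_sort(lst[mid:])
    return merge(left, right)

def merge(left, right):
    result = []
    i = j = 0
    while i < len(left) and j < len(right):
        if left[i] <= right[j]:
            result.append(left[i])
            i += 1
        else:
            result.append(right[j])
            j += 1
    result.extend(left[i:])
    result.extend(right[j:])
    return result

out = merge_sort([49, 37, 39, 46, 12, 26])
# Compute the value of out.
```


merge_sort([49, 37, 39, 46, 12, 26])
Split into [49, 37, 39] and [46, 12, 26]
Left sorted: [37, 39, 49]
Right sorted: [12, 26, 46]
Merge [37, 39, 49] and [12, 26, 46]
= [12, 26, 37, 39, 46, 49]


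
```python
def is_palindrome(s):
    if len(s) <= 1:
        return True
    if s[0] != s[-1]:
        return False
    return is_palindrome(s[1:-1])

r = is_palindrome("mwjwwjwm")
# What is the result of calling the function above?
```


is_palindrome("mwjwwjwm")
"mwjwwjwm": s[0]='m' == s[-1]='m' -> is_palindrome("wjwwjw")
"wjwwjw": s[0]='w' == s[-1]='w' -> is_palindrome("jwwj")
"jwwj": s[0]='j' == s[-1]='j' -> is_palindrome("ww")
"ww": s[0]='w' == s[-1]='w' -> is_palindrome("")
"": len <= 1 -> True
= True


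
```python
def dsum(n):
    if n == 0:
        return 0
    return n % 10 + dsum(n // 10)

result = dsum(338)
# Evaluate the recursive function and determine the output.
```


dsum(338)
= 8 + dsum(33)
= 8 + 3 + dsum(3)
= 8 + 3 + 3 + dsum(0)
= 8 + 3 + 3 + 0
= 14


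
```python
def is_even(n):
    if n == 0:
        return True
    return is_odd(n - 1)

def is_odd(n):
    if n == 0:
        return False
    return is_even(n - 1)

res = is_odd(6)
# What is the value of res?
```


is_odd(6)
= is_even(5)
= is_odd(4)
= is_even(3)
= is_odd(2)
= is_even(1)
= is_odd(0)
n == 0: return False
= False


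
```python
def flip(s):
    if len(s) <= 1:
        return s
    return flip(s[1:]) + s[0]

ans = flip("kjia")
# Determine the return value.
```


flip("kjia")
= flip("jia") + "k"
= flip("ia") + "j" + "k"
= flip("a") + "i" + "j" + "k"
= "a" + "i" + "j" + "k"
= "aijk"


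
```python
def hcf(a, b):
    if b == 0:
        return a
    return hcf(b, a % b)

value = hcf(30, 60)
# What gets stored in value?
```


hcf(30, 60)
= hcf(60, 30 % 60) = hcf(60, 30)
= hcf(30, 60 % 30) = hcf(30, 0)
b == 0, return a = 30


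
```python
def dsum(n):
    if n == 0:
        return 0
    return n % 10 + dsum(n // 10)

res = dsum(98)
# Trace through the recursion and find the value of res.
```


dsum(98)
= 8 + dsum(9)
= 8 + 9 + dsum(0)
= 8 + 9 + 0
= 17


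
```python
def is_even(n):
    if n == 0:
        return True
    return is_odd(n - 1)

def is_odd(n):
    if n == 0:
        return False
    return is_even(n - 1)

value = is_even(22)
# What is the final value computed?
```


is_even(22)
= is_odd(21)
= is_even(20)
= is_odd(19)
= is_even(18)
= is_odd(17)
= is_even(16)
= is_odd(15)
= is_even(14)
= is_odd(13)
= is_even(12)
= is_odd(11)
= is_even(10)
= is_odd(9)
= is_even(8)
= is_odd(7)
= is_even(6)
= is_odd(5)
= is_even(4)
= is_odd(3)
= is_even(2)
= is_odd(1)
= is_even(0)
n == 0: return True
= True


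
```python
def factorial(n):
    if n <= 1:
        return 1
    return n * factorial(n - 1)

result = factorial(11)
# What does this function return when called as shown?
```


factorial(11)
= 11 * factorial(10)
= 11 * 10 * factorial(9)
= 11 * 10 * 9 * factorial(8)
= 11 * 10 * 9 * 8 * factorial(7)
= 11 * 10 * 9 * 8 * 7 * factorial(6)
= 11 * 10 * 9 * 8 * 7 * 6 * factorial(5)
= 11 * 10 * 9 * 8 * 7 * 6 * 5 * factorial(4)
= 11 * 10 * 9 * 8 * 7 * 6 * 5 * 4 * factorial(3)
= 11 * 10 * 9 * 8 * 7 * 6 * 5 * 4 * 3 * factorial(2)
= 11 * 10 * 9 * 8 * 7 * 6 * 5 * 4 * 3 * 2 * factorial(1)
= 11 * 10 * 9 * 8 * 7 * 6 * 5 * 4 * 3 * 2 * 1
= 39916800


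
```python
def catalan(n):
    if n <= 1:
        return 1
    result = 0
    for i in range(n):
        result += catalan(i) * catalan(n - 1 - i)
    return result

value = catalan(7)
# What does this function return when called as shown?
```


catalan(7)
= sum of catalan(i) * catalan(7-1-i) for i in 0..6
First compute sub-values bottom-up:
  catalan(0) = 1, catalan(1) = 1
  catalan(2) = 1*1 + 1*1 = 2
  catalan(3) = 1*2 + 1*1 + 2*1 = 5
  catalan(4) = 1*5 + 1*2 + 2*1 + 5*1 = 14
  catalan(5) = 1*14 + 1*5 + 2*2 + 5*1 + 14*1 = 42
  catalan(6) = 1*42 + 1*14 + 2*5 + 5*2 + 14*1 + 42*1 = 132
Now catalan(7):
  catalan(0)*catalan(6) = 1*132 = 132
  catalan(1)*catalan(5) = 1*42 = 42
  catalan(2)*catalan(4) = 2*14 = 28
  catalan(3)*catalan(3) = 5*5 = 25
  catalan(4)*catalan(2) = 14*2 = 28
  catalan(5)*catalan(1) = 42*1 = 42
  catalan(6)*catalan(0) = 132*1 = 132
= 132 + 42 + 28 + 25 + 28 + 42 + 132
= 429


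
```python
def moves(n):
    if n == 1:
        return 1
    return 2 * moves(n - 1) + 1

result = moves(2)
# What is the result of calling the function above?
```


moves(2)
= 2 * moves(1) + 1
Now compute bottom-up:
moves(1) = 1
moves(2) = 2 * 1 + 1 = 3
= 3


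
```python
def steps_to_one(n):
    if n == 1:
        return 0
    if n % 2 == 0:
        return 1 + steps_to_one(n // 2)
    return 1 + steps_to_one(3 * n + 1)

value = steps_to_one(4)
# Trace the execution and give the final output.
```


steps_to_one(4)
4 is even -> steps_to_one(2)
2 is even -> steps_to_one(1)
Reached 1 after 2 steps
= 2


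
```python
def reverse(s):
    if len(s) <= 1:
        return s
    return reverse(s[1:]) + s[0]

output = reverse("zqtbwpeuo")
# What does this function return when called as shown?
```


reverse("zqtbwpeuo")
= reverse("qtbwpeuo") + "z"
= reverse("tbwpeuo") + "q" + "z"
= reverse("bwpeuo") + "t" + "q" + "z"
= reverse("wpeuo") + "b" + "t" + "q" + "z"
= reverse("peuo") + "w" + "b" + "t" + "q" + "z"
= reverse("euo") + "p" + "w" + "b" + "t" + "q" + "z"
= reverse("uo") + "e" + "p" + "w" + "b" + "t" + "q" + "z"
= reverse("o") + "u" + "e" + "p" + "w" + "b" + "t" + "q" + "z"
= "o" + "u" + "e" + "p" + "w" + "b" + "t" + "q" + "z"
= "ouepwbtqz"


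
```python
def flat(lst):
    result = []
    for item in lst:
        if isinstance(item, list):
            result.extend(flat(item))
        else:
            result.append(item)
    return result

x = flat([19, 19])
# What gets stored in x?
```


flat([19, 19])
Processing each element:
  19 is not a list -> append 19
  19 is not a list -> append 19
= [19, 19]


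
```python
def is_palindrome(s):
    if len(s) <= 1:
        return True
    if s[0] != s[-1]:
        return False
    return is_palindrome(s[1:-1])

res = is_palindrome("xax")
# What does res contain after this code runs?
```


is_palindrome("xax")
"xax": s[0]='x' == s[-1]='x' -> is_palindrome("a")
"a": len <= 1 -> True
= True


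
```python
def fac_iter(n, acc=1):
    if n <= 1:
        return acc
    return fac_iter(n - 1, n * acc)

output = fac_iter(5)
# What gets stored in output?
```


fac_iter(5, 1)
= fac_iter(4, 5 * 1) = fac_iter(4, 5)
= fac_iter(3, 4 * 5) = fac_iter(3, 20)
= fac_iter(2, 3 * 20) = fac_iter(2, 60)
= fac_iter(1, 2 * 60) = fac_iter(1, 120)
n <= 1, return acc = 120


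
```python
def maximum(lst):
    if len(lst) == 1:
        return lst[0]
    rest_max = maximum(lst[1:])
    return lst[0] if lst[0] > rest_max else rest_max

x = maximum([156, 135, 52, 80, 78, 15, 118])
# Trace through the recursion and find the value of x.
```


maximum([156, 135, 52, 80, 78, 15, 118])
= compare 156 with maximum([135, 52, 80, 78, 15, 118])
= compare 135 with maximum([52, 80, 78, 15, 118])
= compare 52 with maximum([80, 78, 15, 118])
= compare 80 with maximum([78, 15, 118])
= compare 78 with maximum([15, 118])
= compare 15 with maximum([118])
Base: maximum([118]) = 118
compare 15 with 118: max = 118
compare 78 with 118: max = 118
compare 80 with 118: max = 118
compare 52 with 118: max = 118
compare 135 with 118: max = 135
compare 156 with 135: max = 156
= 156


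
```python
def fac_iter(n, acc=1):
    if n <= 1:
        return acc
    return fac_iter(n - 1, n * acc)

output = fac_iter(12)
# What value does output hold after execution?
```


fac_iter(12, 1)
= fac_iter(11, 12 * 1) = fac_iter(11, 12)
= fac_iter(10, 11 * 12) = fac_iter(10, 132)
= fac_iter(9, 10 * 132) = fac_iter(9, 1320)
= fac_iter(8, 9 * 1320) = fac_iter(8, 11880)
= fac_iter(7, 8 * 11880) = fac_iter(7, 95040)
= fac_iter(6, 7 * 95040) = fac_iter(6, 665280)
= fac_iter(5, 6 * 665280) = fac_iter(5, 3991680)
= fac_iter(4, 5 * 3991680) = fac_iter(4, 19958400)
= fac_iter(3, 4 * 19958400) = fac_iter(3, 79833600)
= fac_iter(2, 3 * 79833600) = fac_iter(2, 239500800)
= fac_iter(1, 2 * 239500800) = fac_iter(1, 479001600)
n <= 1, return acc = 479001600


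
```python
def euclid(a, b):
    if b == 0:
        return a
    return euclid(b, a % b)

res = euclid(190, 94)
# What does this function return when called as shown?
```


euclid(190, 94)
= euclid(94, 190 % 94) = euclid(94, 2)
= euclid(2, 94 % 2) = euclid(2, 0)
b == 0, return a = 2


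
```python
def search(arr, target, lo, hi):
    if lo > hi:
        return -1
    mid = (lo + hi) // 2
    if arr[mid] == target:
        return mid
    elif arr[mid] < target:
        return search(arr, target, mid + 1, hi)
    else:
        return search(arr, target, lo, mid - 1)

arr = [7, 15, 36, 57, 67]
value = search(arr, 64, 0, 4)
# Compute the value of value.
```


search(arr, 64, 0, 4)
lo=0, hi=4, mid=2, arr[mid]=36
36 < 64, search right half
lo=3, hi=4, mid=3, arr[mid]=57
57 < 64, search right half
lo=4, hi=4, mid=4, arr[mid]=67
67 > 64, search left half
lo > hi, target not found, return -1
= -1


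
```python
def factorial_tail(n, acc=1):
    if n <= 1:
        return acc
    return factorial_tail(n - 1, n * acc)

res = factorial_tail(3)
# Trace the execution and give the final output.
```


factorial_tail(3, 1)
= factorial_tail(2, 3 * 1) = factorial_tail(2, 3)
= factorial_tail(1, 2 * 3) = factorial_tail(1, 6)
n <= 1, return acc = 6


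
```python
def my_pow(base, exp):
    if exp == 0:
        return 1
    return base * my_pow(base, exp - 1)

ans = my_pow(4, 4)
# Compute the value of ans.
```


my_pow(4, 4)
= 4 * my_pow(4, 3)
= 4 * 4 * my_pow(4, 2)
= 4 * 4 * 4 * my_pow(4, 1)
= 4 * 4 * 4 * 4 * my_pow(4, 0)
= 4 * 4 * 4 * 4 * 1
= 256


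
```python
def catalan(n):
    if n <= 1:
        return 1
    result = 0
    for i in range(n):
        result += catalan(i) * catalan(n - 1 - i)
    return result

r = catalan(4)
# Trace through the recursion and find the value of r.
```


catalan(4)
= sum of catalan(i) * catalan(4-1-i) for i in 0..3
First compute sub-values bottom-up:
  catalan(0) = 1, catalan(1) = 1
  catalan(2) = 1*1 + 1*1 = 2
  catalan(3) = 1*2 + 1*1 + 2*1 = 5
Now catalan(4):
  catalan(0)*catalan(3) = 1*5 = 5
  catalan(1)*catalan(2) = 1*2 = 2
  catalan(2)*catalan(1) = 2*1 = 2
  catalan(3)*catalan(0) = 5*1 = 5
= 5 + 2 + 2 + 5
= 14


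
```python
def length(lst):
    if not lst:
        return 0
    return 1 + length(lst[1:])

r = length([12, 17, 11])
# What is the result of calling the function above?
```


length([12, 17, 11])
= 1 + length([17, 11])
= 1 + 1 + length([11])
= 1 + 1 + 1 + length([])
= 1 + 1 + 1 + 0
= 3


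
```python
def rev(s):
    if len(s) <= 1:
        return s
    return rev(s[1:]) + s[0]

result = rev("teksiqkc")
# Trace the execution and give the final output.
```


rev("teksiqkc")
= rev("eksiqkc") + "t"
= rev("ksiqkc") + "e" + "t"
= rev("siqkc") + "k" + "e" + "t"
= rev("iqkc") + "s" + "k" + "e" + "t"
= rev("qkc") + "i" + "s" + "k" + "e" + "t"
= rev("kc") + "q" + "i" + "s" + "k" + "e" + "t"
= rev("c") + "k" + "q" + "i" + "s" + "k" + "e" + "t"
= "c" + "k" + "q" + "i" + "s" + "k" + "e" + "t"
= "ckqisket"


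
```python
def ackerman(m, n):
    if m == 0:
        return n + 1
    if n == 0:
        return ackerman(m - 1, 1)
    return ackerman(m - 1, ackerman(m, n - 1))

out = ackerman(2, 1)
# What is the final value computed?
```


ackerman(2, 1)
= ackerman(1, ackerman(2, 0))
First compute ackerman(2, 0) = 3
= ackerman(1, 3)
= 5


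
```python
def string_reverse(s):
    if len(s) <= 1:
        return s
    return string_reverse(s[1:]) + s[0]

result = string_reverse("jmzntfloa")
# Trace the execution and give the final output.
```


string_reverse("jmzntfloa")
= string_reverse("mzntfloa") + "j"
= string_reverse("zntfloa") + "m" + "j"
= string_reverse("ntfloa") + "z" + "m" + "j"
= string_reverse("tfloa") + "n" + "z" + "m" + "j"
= string_reverse("floa") + "t" + "n" + "z" + "m" + "j"
= string_reverse("loa") + "f" + "t" + "n" + "z" + "m" + "j"
= string_reverse("oa") + "l" + "f" + "t" + "n" + "z" + "m" + "j"
= string_reverse("a") + "o" + "l" + "f" + "t" + "n" + "z" + "m" + "j"
= "a" + "o" + "l" + "f" + "t" + "n" + "z" + "m" + "j"
= "aolftnzmj"


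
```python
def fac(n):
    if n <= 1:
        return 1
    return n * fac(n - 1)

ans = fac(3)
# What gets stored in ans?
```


fac(3)
= 3 * fac(2)
= 3 * 2 * fac(1)
= 3 * 2 * 1
= 6


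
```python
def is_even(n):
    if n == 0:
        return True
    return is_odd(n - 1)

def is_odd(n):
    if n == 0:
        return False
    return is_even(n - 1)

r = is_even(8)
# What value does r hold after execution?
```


is_even(8)
= is_odd(7)
= is_even(6)
= is_odd(5)
= is_even(4)
= is_odd(3)
= is_even(2)
= is_odd(1)
= is_even(0)
n == 0: return True
= True


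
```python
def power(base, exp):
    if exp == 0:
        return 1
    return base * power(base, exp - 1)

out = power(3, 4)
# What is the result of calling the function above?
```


power(3, 4)
= 3 * power(3, 3)
= 3 * 3 * power(3, 2)
= 3 * 3 * 3 * power(3, 1)
= 3 * 3 * 3 * 3 * power(3, 0)
= 3 * 3 * 3 * 3 * 1
= 81


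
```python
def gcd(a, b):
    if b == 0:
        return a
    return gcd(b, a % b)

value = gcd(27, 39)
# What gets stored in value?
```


gcd(27, 39)
= gcd(39, 27 % 39) = gcd(39, 27)
= gcd(27, 39 % 27) = gcd(27, 12)
= gcd(12, 27 % 12) = gcd(12, 3)
= gcd(3, 12 % 3) = gcd(3, 0)
b == 0, return a = 3


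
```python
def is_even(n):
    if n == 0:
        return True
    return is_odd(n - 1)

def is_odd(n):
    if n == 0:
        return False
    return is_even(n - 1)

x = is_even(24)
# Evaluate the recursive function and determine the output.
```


is_even(24)
= is_odd(23)
= is_even(22)
= is_odd(21)
= is_even(20)
= is_odd(19)
= is_even(18)
= is_odd(17)
= is_even(16)
= is_odd(15)
= is_even(14)
= is_odd(13)
= is_even(12)
= is_odd(11)
= is_even(10)
= is_odd(9)
= is_even(8)
= is_odd(7)
= is_even(6)
= is_odd(5)
= is_even(4)
= is_odd(3)
= is_even(2)
= is_odd(1)
= is_even(0)
n == 0: return True
= True


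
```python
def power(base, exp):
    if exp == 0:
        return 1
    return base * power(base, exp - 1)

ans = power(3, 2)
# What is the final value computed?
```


power(3, 2)
= 3 * power(3, 1)
= 3 * 3 * power(3, 0)
= 3 * 3 * 1
= 9


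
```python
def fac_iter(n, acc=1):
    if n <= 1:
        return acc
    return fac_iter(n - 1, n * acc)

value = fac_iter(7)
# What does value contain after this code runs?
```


fac_iter(7, 1)
= fac_iter(6, 7 * 1) = fac_iter(6, 7)
= fac_iter(5, 6 * 7) = fac_iter(5, 42)
= fac_iter(4, 5 * 42) = fac_iter(4, 210)
= fac_iter(3, 4 * 210) = fac_iter(3, 840)
= fac_iter(2, 3 * 840) = fac_iter(2, 2520)
= fac_iter(1, 2 * 2520) = fac_iter(1, 5040)
n <= 1, return acc = 5040


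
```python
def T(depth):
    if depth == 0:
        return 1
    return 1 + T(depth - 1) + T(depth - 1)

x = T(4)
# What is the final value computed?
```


T(4)
= 1 + T(3) + T(3)
= 1 + 2 * T(3)
T(k) = 2^(k+1) - 1
T(0) = 1
T(1) = 3
T(2) = 7
T(3) = 15
T(4) = 31
T(4) = 2^5 - 1 = 31


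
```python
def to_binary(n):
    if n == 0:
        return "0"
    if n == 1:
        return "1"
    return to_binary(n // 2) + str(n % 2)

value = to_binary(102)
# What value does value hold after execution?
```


to_binary(102)
= to_binary(51) + "0"
= to_binary(25) + "1" + "0"
= to_binary(12) + "1" + "1" + "0"
= to_binary(6) + "0" + "1" + "1" + "0"
= to_binary(3) + "0" + "0" + "1" + "1" + "0"
= to_binary(1) + "1" + "0" + "0" + "1" + "1" + "0"
= "1" + "1" + "0" + "0" + "1" + "1" + "0"
= "1100110"


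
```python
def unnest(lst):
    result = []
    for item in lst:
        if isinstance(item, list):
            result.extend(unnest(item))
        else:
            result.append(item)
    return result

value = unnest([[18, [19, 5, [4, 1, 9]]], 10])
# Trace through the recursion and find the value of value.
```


unnest([[18, [19, 5, [4, 1, 9]]], 10])
Processing each element:
  [18, [19, 5, [4, 1, 9]]] is a list -> unnest recursively -> [18, 19, 5, 4, 1, 9]
  10 is not a list -> append 10
= [18, 19, 5, 4, 1, 9, 10]


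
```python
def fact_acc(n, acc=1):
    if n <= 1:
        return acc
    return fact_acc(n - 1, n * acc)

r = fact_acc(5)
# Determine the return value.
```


fact_acc(5, 1)
= fact_acc(4, 5 * 1) = fact_acc(4, 5)
= fact_acc(3, 4 * 5) = fact_acc(3, 20)
= fact_acc(2, 3 * 20) = fact_acc(2, 60)
= fact_acc(1, 2 * 60) = fact_acc(1, 120)
n <= 1, return acc = 120


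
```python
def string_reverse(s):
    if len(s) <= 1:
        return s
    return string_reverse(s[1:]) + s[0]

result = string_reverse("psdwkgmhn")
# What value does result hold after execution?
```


string_reverse("psdwkgmhn")
= string_reverse("sdwkgmhn") + "p"
= string_reverse("dwkgmhn") + "s" + "p"
= string_reverse("wkgmhn") + "d" + "s" + "p"
= string_reverse("kgmhn") + "w" + "d" + "s" + "p"
= string_reverse("gmhn") + "k" + "w" + "d" + "s" + "p"
= string_reverse("mhn") + "g" + "k" + "w" + "d" + "s" + "p"
= string_reverse("hn") + "m" + "g" + "k" + "w" + "d" + "s" + "p"
= string_reverse("n") + "h" + "m" + "g" + "k" + "w" + "d" + "s" + "p"
= "n" + "h" + "m" + "g" + "k" + "w" + "d" + "s" + "p"
= "nhmgkwdsp"


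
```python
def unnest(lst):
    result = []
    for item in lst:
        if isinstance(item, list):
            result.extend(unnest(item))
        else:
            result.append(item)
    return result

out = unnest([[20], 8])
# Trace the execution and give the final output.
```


unnest([[20], 8])
Processing each element:
  [20] is a list -> unnest recursively -> [20]
  8 is not a list -> append 8
= [20, 8]


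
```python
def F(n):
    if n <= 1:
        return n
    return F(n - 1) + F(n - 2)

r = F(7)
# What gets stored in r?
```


F(7)
= F(6) + F(5)
= (F(5) + F(4)) + F(5)
Computing bottom-up: F(0)=0, F(1)=1, F(2)=1, F(3)=2, F(4)=3, F(5)=5, F(6)=8, F(7)=13
= 13


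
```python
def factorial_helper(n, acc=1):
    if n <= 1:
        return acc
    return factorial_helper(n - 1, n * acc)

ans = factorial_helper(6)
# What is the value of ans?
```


factorial_helper(6, 1)
= factorial_helper(5, 6 * 1) = factorial_helper(5, 6)
= factorial_helper(4, 5 * 6) = factorial_helper(4, 30)
= factorial_helper(3, 4 * 30) = factorial_helper(3, 120)
= factorial_helper(2, 3 * 120) = factorial_helper(2, 360)
= factorial_helper(1, 2 * 360) = factorial_helper(1, 720)
n <= 1, return acc = 720


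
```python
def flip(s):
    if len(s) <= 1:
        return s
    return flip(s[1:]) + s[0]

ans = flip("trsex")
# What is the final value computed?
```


flip("trsex")
= flip("rsex") + "t"
= flip("sex") + "r" + "t"
= flip("ex") + "s" + "r" + "t"
= flip("x") + "e" + "s" + "r" + "t"
= "x" + "e" + "s" + "r" + "t"
= "xesrt"


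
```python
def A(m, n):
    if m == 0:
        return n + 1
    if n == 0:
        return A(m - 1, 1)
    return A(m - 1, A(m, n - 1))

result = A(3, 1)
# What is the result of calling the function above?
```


A(3, 1)
= A(2, A(3, 0))
First compute A(3, 0) = 5
= A(2, 5)
= 13


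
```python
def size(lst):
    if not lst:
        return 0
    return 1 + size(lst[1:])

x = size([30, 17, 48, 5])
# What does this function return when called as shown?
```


size([30, 17, 48, 5])
= 1 + size([17, 48, 5])
= 1 + 1 + size([48, 5])
= 1 + 1 + 1 + size([5])
= 1 + 1 + 1 + 1 + size([])
= 1 + 1 + 1 + 1 + 0
= 4


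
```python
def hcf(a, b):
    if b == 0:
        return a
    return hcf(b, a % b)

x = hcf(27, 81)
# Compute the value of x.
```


hcf(27, 81)
= hcf(81, 27 % 81) = hcf(81, 27)
= hcf(27, 81 % 27) = hcf(27, 0)
b == 0, return a = 27


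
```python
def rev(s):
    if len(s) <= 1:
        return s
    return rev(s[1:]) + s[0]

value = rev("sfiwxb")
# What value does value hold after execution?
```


rev("sfiwxb")
= rev("fiwxb") + "s"
= rev("iwxb") + "f" + "s"
= rev("wxb") + "i" + "f" + "s"
= rev("xb") + "w" + "i" + "f" + "s"
= rev("b") + "x" + "w" + "i" + "f" + "s"
= "b" + "x" + "w" + "i" + "f" + "s"
= "bxwifs"


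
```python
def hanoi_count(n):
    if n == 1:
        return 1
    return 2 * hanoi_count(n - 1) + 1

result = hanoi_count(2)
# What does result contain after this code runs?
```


hanoi_count(2)
= 2 * hanoi_count(1) + 1
Now compute bottom-up:
hanoi_count(1) = 1
hanoi_count(2) = 2 * 1 + 1 = 3
= 3


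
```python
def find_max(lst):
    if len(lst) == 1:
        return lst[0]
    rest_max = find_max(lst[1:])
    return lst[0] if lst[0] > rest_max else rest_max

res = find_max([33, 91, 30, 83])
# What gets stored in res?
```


find_max([33, 91, 30, 83])
= compare 33 with find_max([91, 30, 83])
= compare 91 with find_max([30, 83])
= compare 30 with find_max([83])
Base: find_max([83]) = 83
compare 30 with 83: max = 83
compare 91 with 83: max = 91
compare 33 with 91: max = 91
= 91


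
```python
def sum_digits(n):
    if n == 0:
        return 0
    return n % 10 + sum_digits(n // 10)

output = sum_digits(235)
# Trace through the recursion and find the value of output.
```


sum_digits(235)
= 5 + sum_digits(23)
= 5 + 3 + sum_digits(2)
= 5 + 3 + 2 + sum_digits(0)
= 5 + 3 + 2 + 0
= 10


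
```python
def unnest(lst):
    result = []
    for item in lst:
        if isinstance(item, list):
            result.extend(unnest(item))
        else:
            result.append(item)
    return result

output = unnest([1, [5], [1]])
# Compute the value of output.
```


unnest([1, [5], [1]])
Processing each element:
  1 is not a list -> append 1
  [5] is a list -> unnest recursively -> [5]
  [1] is a list -> unnest recursively -> [1]
= [1, 5, 1]


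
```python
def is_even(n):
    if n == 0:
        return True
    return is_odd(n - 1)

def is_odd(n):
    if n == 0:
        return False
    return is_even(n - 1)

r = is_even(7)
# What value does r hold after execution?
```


is_even(7)
= is_odd(6)
= is_even(5)
= is_odd(4)
= is_even(3)
= is_odd(2)
= is_even(1)
= is_odd(0)
n == 0: return False
= False


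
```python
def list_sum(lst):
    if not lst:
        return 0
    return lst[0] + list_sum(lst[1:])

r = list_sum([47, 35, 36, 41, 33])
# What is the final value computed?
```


list_sum([47, 35, 36, 41, 33])
= 47 + list_sum([35, 36, 41, 33])
= 47 + 35 + list_sum([36, 41, 33])
= 47 + 35 + 36 + list_sum([41, 33])
= 47 + 35 + 36 + 41 + list_sum([33])
= 47 + 35 + 36 + 41 + 33 + list_sum([])
= 47 + 35 + 36 + 41 + 33 + 0
= 192


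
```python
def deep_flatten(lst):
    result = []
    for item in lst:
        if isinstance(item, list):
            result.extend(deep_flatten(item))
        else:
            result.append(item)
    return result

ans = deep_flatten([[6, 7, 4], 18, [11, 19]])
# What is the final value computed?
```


deep_flatten([[6, 7, 4], 18, [11, 19]])
Processing each element:
  [6, 7, 4] is a list -> deep_flatten recursively -> [6, 7, 4]
  18 is not a list -> append 18
  [11, 19] is a list -> deep_flatten recursively -> [11, 19]
= [6, 7, 4, 18, 11, 19]


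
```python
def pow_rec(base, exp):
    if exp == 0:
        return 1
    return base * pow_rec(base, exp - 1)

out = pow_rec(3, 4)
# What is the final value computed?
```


pow_rec(3, 4)
= 3 * pow_rec(3, 3)
= 3 * 3 * pow_rec(3, 2)
= 3 * 3 * 3 * pow_rec(3, 1)
= 3 * 3 * 3 * 3 * pow_rec(3, 0)
= 3 * 3 * 3 * 3 * 1
= 81
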